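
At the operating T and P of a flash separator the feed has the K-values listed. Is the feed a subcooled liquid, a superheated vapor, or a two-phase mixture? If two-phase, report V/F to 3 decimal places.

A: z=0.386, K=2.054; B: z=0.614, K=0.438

ΣzᵢKᵢ = 1.062; Σzᵢ/Kᵢ = 1.590.
Both exceed 1, so a two-phase solution exists.
Material balance + equilibrium reduce to Σ zᵢ(Kᵢ−1)/(1+ψ(Kᵢ−1)) = 0.
Newton iteration, ψ⁰ = 0.39:
  ψ = 0.390: g = -0.1536, g' = -0.533 → ψ = 0.102
  ψ = 0.102: g = 0.0013, g' = -0.568 → ψ = 0.104
Converged at ψ = 0.104.

two-phase, V/F = 0.104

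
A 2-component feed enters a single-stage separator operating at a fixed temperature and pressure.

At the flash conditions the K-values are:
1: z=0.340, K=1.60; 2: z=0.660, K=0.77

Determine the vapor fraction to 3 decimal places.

Let ψ = V/F and solve Σ zᵢ(Kᵢ−1)/(1+ψ(Kᵢ−1)) = 0.
Check two-phase: ΣzᵢKᵢ = 1.052 > 1 and Σzᵢ/Kᵢ = 1.070 > 1, so g(0) = 0.052 > 0 and g(1) = -0.070 < 0.
Binary case is linear: z₁(K₁−1)(1+ψ(K₂−1)) + z₂(K₂−1)(1+ψ(K₁−1)) = 0
⇒ ψ = [z₁(K₁−1)+z₂(K₂−1)] / [−(K₁−1)(K₂−1)] = 0.0522/0.1380 = 0.378

ψ = 0.378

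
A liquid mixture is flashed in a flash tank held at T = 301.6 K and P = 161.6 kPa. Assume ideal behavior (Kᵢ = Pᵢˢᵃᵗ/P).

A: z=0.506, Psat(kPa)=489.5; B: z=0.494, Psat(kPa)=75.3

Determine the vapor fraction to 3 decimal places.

ψ = 0.704

Raoult's law: Kᵢ = Pᵢˢᵃᵗ/P = Pᵢˢᵃᵗ/161.6.
  K_A = 489.5/161.6 = 3.02908, K_B = 75.3/161.6 = 0.46597
Binary case is linear: z₁(K₁−1)(1+ψ(K₂−1)) + z₂(K₂−1)(1+ψ(K₁−1)) = 0
⇒ ψ = [z₁(K₁−1)+z₂(K₂−1)] / [−(K₁−1)(K₂−1)] = 0.7629/1.0836 = 0.704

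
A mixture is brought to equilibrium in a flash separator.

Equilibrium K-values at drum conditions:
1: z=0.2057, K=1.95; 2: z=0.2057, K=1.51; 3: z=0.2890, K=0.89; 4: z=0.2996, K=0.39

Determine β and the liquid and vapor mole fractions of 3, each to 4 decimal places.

Rachford–Rice: g(β) = Σ zᵢ(Kᵢ−1)/(1+β(Kᵢ−1)) = 0.
g(0) = ΣzᵢKᵢ − 1 = 0.0858 and g(1) = 1 − Σzᵢ/Kᵢ = -0.3346, so a root lies in (0, 1).
Newton iteration, β⁰ = 0.55:
  β = 0.5500: g = -0.09859, g' = -0.3692 → β = 0.2829
  β = 0.2829: g = -0.00799, g' = -0.3227 → β = 0.2582
  β = 0.2582: g = -0.00001, g' = -0.3223 → β = 0.2581
Converged at β = 0.2581.
Compositions from xᵢ = zᵢ/(1+β(Kᵢ−1)), yᵢ = Kᵢxᵢ:
  1: x = 0.1652, y = 0.3221
  2: x = 0.1818, y = 0.2745
  3: x = 0.2974, y = 0.2647
  4: x = 0.3556, y = 0.1387

β = 0.2581, x_3 = 0.2974, y_3 = 0.2647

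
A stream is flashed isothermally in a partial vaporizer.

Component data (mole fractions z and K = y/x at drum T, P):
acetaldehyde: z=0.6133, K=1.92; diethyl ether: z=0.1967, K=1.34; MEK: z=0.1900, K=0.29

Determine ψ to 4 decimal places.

Let ψ = V/F and solve Σ zᵢ(Kᵢ−1)/(1+ψ(Kᵢ−1)) = 0.
g(0) = ΣzᵢKᵢ − 1 = 0.4962 and g(1) = 1 − Σzᵢ/Kᵢ = -0.1214, so a root lies in (0, 1).
Newton–Raphson from ψ = 0.5:
  ψ = 0.5000: g = 0.23448, g' = -0.4904 → ψ = 0.9782
  ψ = 0.9782: g = -0.09441, g' = -1.1829 → ψ = 0.8984
  ψ = 0.8984: g = -0.01233, g' = -0.8992 → ψ = 0.8846
  ψ = 0.8846: g = -0.00025, g' = -0.8637 → ψ = 0.8844
Converged at ψ = 0.8844.

ψ = 0.8844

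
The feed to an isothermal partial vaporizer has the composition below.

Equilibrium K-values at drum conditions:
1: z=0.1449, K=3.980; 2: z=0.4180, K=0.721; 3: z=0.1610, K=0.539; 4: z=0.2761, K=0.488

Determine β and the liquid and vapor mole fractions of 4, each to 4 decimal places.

β = 0.0850, x_4 = 0.2887, y_4 = 0.1409

Material balance + equilibrium reduce to Σ zᵢ(Kᵢ−1)/(1+β(Kᵢ−1)) = 0.
g(0) = ΣzᵢKᵢ − 1 = 0.0996 and g(1) = 1 − Σzᵢ/Kᵢ = -0.4806, so a root lies in (0, 1).
Newton iteration, β⁰ = 0.5:
  β = 0.5000: g = -0.24857, g' = -0.4400 → β = 0.0000
  β = 0.0000: g = 0.09959, g' = -1.4259 → β = 0.0698
  β = 0.0698: g = 0.01517, g' = -1.0298 → β = 0.0846
  β = 0.0846: g = 0.00044, g' = -0.9711 → β = 0.0850
Converged at β = 0.0850.
Compositions from xᵢ = zᵢ/(1+β(Kᵢ−1)), yᵢ = Kᵢxᵢ:
  1: x = 0.1156, y = 0.4601
  2: x = 0.4282, y = 0.3087
  3: x = 0.1676, y = 0.0903
  4: x = 0.2887, y = 0.1409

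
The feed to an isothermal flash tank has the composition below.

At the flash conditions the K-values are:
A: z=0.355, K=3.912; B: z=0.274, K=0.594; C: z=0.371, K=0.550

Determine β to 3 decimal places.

Iterate (Newton) starting at β = 0.3:
  β = 0.300: g = 0.2321, g' = -1.017 → β = 0.528
  β = 0.528: g = 0.0466, g' = -0.670 → β = 0.598
  β = 0.598: g = 0.0018, g' = -0.620 → β = 0.601
Converged at β = 0.601.

β = 0.601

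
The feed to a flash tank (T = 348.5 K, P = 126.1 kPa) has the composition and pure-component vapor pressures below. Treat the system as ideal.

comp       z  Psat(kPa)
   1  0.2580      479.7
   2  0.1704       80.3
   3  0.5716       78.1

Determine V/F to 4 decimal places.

V/F = 0.4203

Raoult's law: Kᵢ = Pᵢˢᵃᵗ/P = Pᵢˢᵃᵗ/126.1.
  K_1 = 479.7/126.1 = 3.804124, K_2 = 80.3/126.1 = 0.636796, K_3 = 78.1/126.1 = 0.619350
Rachford–Rice: g(V/F) = Σ zᵢ(Kᵢ−1)/(1+V/F(Kᵢ−1)) = 0.
g(0) = ΣzᵢKᵢ − 1 = 0.4440 and g(1) = 1 − Σzᵢ/Kᵢ = -0.2583, so a root lies in (0, 1).
Newton–Raphson from V/F = 0.5:
  V/F = 0.5000: g = -0.04316, g' = -0.5115 → V/F = 0.4156
  V/F = 0.4156: g = 0.00273, g' = -0.5807 → V/F = 0.4203
Converged at V/F = 0.4203.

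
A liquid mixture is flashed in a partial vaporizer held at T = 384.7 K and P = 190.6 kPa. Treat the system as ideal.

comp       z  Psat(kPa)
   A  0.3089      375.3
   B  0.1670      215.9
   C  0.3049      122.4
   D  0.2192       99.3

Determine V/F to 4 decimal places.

V/F = 0.3287

Raoult's law: Kᵢ = Pᵢˢᵃᵗ/P = Pᵢˢᵃᵗ/190.6.
  K_A = 375.3/190.6 = 1.969045, K_B = 215.9/190.6 = 1.132739, K_C = 122.4/190.6 = 0.642183, K_D = 99.3/190.6 = 0.520986
Rachford–Rice: g(V/F) = Σ zᵢ(Kᵢ−1)/(1+V/F(Kᵢ−1)) = 0.
Check two-phase: ΣzᵢKᵢ = 1.1074 > 1 and Σzᵢ/Kᵢ = 1.1998 > 1, so g(0) = 0.1074 > 0 and g(1) = -0.1998 < 0.
Iterate (Newton) starting at V/F = 0.5:
  V/F = 0.5000: g = -0.04851, g' = -0.2791 → V/F = 0.3262
  V/F = 0.3262: g = 0.00074, g' = -0.2909 → V/F = 0.3287
Converged at V/F = 0.3287.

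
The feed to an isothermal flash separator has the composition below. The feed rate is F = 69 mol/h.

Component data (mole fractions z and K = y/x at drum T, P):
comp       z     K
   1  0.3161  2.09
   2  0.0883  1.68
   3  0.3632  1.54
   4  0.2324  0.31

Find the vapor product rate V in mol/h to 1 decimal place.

V = 55.4 mol/h

Iterate (Newton) starting at ψ = 0.65:
  ψ = 0.6500: g = 0.09772, g' = -0.5701 → ψ = 0.8214
  ψ = 0.8214: g = -0.01396, g' = -0.7617 → ψ = 0.8031
  ψ = 0.8031: g = -0.00028, g' = -0.7319 → ψ = 0.8027
Converged at ψ = 0.8027.
Then V = ψ·F = 0.8027·69 = 55.4 mol/h and L = F − V = 13.6 mol/h.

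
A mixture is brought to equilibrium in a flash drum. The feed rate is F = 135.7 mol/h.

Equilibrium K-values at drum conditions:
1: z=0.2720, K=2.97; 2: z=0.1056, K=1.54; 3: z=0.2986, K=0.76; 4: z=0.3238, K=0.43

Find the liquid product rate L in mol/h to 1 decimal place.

Let ψ = V/F and solve Σ zᵢ(Kᵢ−1)/(1+ψ(Kᵢ−1)) = 0.
Check two-phase: ΣzᵢKᵢ = 1.3366 > 1 and Σzᵢ/Kᵢ = 1.3061 > 1, so g(0) = 0.3366 > 0 and g(1) = -0.3061 < 0.
Newton iteration, ψ⁰ = 0.5:
  ψ = 0.5000: g = -0.02473, g' = -0.5150 → ψ = 0.4520
  ψ = 0.4520: g = 0.00028, g' = -0.5278 → ψ = 0.4525
Converged at ψ = 0.4525.
Then V = ψ·F = 0.4525·135.7 = 61.4 mol/h and L = F − V = 74.3 mol/h.

L = 74.3 mol/h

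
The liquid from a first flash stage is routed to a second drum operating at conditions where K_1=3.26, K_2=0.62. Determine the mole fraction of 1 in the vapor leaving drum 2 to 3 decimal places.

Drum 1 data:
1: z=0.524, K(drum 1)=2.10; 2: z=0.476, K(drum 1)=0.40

y_1 (drum 2) = 0.469

Drum 1:
Material balance + equilibrium reduce to Σ zᵢ(Kᵢ−1)/(1+ψ₁(Kᵢ−1)) = 0.
Check two-phase: ΣzᵢKᵢ = 1.291 > 1 and Σzᵢ/Kᵢ = 1.440 > 1, so g(0) = 0.291 > 0 and g(1) = -0.440 < 0.
Newton iteration, ψ₁⁰ = 0.5:
  ψ₁ = 0.500: g = -0.0361, g' = -0.614 → ψ₁ = 0.441
Converged at ψ₁ = 0.441.
Drum-1 compositions:
  1: x = 0.353, y = 0.741
  2: x = 0.647, y = 0.259
Drum-2 feed = drum-1 liquid: z₂ = (0.3529, 0.6471).
Drum 2:
Material balance + equilibrium reduce to Σ zᵢ(Kᵢ−1)/(1+ψ₂(Kᵢ−1)) = 0.
g(0) = ΣzᵢKᵢ − 1 = 0.552 and g(1) = 1 − Σzᵢ/Kᵢ = -0.152, so a root lies in (0, 1).
Iterate (Newton) starting at ψ₂ = 0.39:
  ψ₂ = 0.390: g = 0.1353, g' = -0.638 → ψ₂ = 0.602
  ψ₂ = 0.602: g = 0.0191, g' = -0.481 → ψ₂ = 0.642
Converged at ψ₂ = 0.642.
  1: x = 0.144, y = 0.469
  2: x = 0.856, y = 0.531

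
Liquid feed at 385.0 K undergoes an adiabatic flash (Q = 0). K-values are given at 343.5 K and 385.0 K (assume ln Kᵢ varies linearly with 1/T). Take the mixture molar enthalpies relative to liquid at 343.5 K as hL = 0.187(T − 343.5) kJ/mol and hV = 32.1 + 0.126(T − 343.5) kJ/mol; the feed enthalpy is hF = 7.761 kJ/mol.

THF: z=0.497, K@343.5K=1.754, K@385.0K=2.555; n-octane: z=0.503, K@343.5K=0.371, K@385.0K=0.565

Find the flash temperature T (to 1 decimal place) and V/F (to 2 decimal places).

T = 348.2 K, V/F = 0.22

Adiabatic flash: solve Rachford–Rice at each trial T, then check hF = ψ·hV(T) + (1−ψ)·hL(T).
  T = 343.5 K: K = (1.754, 0.371), RR gives ψ = 0.123, H_out = 3.949 kJ/mol
  T = 385.0 K: K = (2.555, 0.565), RR gives ψ = 0.819, H_out = 31.979 kJ/mol
  T = 364.2 K: K = (2.139, 0.463), RR gives ψ = 0.484, H_out = 18.797 kJ/mol
  T = 353.9 K: K = (1.943, 0.416), RR gives ψ = 0.318, H_out = 11.950 kJ/mol
  T = 348.7 K: K = (1.848, 0.393), RR gives ψ = 0.226, H_out = 8.146 kJ/mol
  T = 346.1 K: K = (1.801, 0.382), RR gives ψ = 0.176, H_out = 6.107 kJ/mol
  T = 347.4 K: K = (1.824, 0.388), RR gives ψ = 0.201, H_out = 7.140 kJ/mol
Linear interpolation between T = 347.4 (H_out = 7.140) and T = 348.7 (H_out = 8.146) on hF = 7.761 gives T ≈ 348.2 K, at which ψ = 0.22.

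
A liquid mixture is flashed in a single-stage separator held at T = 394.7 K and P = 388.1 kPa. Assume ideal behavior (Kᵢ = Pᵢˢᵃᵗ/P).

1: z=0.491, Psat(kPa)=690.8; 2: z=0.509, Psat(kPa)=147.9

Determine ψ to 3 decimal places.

ψ = 0.141

Raoult's law: Kᵢ = Pᵢˢᵃᵗ/P = Pᵢˢᵃᵗ/388.1.
  K_1 = 690.8/388.1 = 1.77995, K_2 = 147.9/388.1 = 0.38109
Rachford–Rice: g(ψ) = Σ zᵢ(Kᵢ−1)/(1+ψ(Kᵢ−1)) = 0.
g(0) = ΣzᵢKᵢ − 1 = 0.068 and g(1) = 1 − Σzᵢ/Kᵢ = -0.612, so a root lies in (0, 1).
Binary case is linear: z₁(K₁−1)(1+ψ(K₂−1)) + z₂(K₂−1)(1+ψ(K₁−1)) = 0
⇒ ψ = [z₁(K₁−1)+z₂(K₂−1)] / [−(K₁−1)(K₂−1)] = 0.0679/0.4827 = 0.141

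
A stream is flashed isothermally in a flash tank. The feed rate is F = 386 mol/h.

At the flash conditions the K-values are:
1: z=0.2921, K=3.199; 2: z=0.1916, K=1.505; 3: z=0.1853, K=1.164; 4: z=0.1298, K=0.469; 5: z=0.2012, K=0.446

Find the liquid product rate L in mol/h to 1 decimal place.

L = 70.9 mol/h

Rachford–Rice: g(ψ) = Σ zᵢ(Kᵢ−1)/(1+ψ(Kᵢ−1)) = 0.
Feasibility: ΣzᵢKᵢ = 1.5891, Σzᵢ/Kᵢ = 1.1057 — both > 1, two phases present.
Newton–Raphson from ψ = 0.32:
  ψ = 0.3200: g = 0.27068, g' = -0.6717 → ψ = 0.7230
  ψ = 0.7230: g = 0.04826, g' = -0.5090 → ψ = 0.8178
  ψ = 0.8178: g = -0.00080, g' = -0.5295 → ψ = 0.8163
Converged at ψ = 0.8163.
Then V = ψ·F = 0.8163·386 = 315.1 mol/h and L = F − V = 70.9 mol/h.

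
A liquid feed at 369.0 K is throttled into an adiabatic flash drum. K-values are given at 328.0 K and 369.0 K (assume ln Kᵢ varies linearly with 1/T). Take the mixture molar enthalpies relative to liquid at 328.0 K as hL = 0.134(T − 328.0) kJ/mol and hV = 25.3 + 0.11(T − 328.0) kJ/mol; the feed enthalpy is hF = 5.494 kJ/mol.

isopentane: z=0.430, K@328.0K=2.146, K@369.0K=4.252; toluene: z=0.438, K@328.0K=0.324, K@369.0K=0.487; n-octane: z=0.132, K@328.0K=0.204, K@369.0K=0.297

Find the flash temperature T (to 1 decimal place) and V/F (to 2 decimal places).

T = 332.4 K, V/F = 0.19

Adiabatic flash: solve Rachford–Rice at each trial T, then check hF = ψ·hV(T) + (1−ψ)·hL(T).
  T = 328.0 K: K = (2.146, 0.324, 0.204), RR gives ψ = 0.113, H_out = 2.867 kJ/mol
  T = 369.0 K: K = (4.252, 0.487, 0.297), RR gives ψ = 0.588, H_out = 19.798 kJ/mol
  T = 348.5 K: K = (3.082, 0.402, 0.249), RR gives ψ = 0.403, H_out = 12.733 kJ/mol
  T = 338.2 K: K = (2.584, 0.362, 0.226), RR gives ψ = 0.281, H_out = 8.411 kJ/mol
  T = 333.1 K: K = (2.358, 0.343, 0.215), RR gives ψ = 0.206, H_out = 5.861 kJ/mol
  T = 330.6 K: K = (2.252, 0.333, 0.209), RR gives ψ = 0.163, H_out = 4.460 kJ/mol
  T = 331.9 K: K = (2.307, 0.338, 0.212), RR gives ψ = 0.186, H_out = 5.203 kJ/mol
Linear interpolation between T = 331.9 (H_out = 5.203) and T = 333.1 (H_out = 5.861) on hF = 5.494 gives T ≈ 332.4 K, at which ψ = 0.19.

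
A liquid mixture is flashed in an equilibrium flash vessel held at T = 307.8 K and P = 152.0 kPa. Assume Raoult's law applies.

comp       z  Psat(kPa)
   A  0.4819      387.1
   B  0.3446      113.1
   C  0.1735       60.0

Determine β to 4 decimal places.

Raoult's law: Kᵢ = Pᵢˢᵃᵗ/P = Pᵢˢᵃᵗ/152.0.
  K_A = 387.1/152.0 = 2.546711, K_B = 113.1/152.0 = 0.744079, K_C = 60.0/152.0 = 0.394737
Let β = V/F and solve Σ zᵢ(Kᵢ−1)/(1+β(Kᵢ−1)) = 0.
Feasibility: ΣzᵢKᵢ = 1.5522, Σzᵢ/Kᵢ = 1.0919 — both > 1, two phases present.
Newton–Raphson from β = 0.46:
  β = 0.4600: g = 0.19001, g' = -0.5446 → β = 0.8089
  β = 0.8089: g = 0.01416, g' = -0.5074 → β = 0.8368
  β = 0.8368: g = -0.00012, g' = -0.5165 → β = 0.8365
Converged at β = 0.8365.

β = 0.8365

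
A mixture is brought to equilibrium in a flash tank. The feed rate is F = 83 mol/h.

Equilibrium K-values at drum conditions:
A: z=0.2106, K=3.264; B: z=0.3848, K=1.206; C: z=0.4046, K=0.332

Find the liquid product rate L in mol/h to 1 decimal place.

Material balance + equilibrium reduce to Σ zᵢ(Kᵢ−1)/(1+ψ(Kᵢ−1)) = 0.
g(0) = ΣzᵢKᵢ − 1 = 0.2858 and g(1) = 1 − Σzᵢ/Kᵢ = -0.6023, so a root lies in (0, 1).
Newton–Raphson from ψ = 0.55:
  ψ = 0.5500: g = -0.14368, g' = -0.6785 → ψ = 0.3382
  ψ = 0.3382: g = -0.00503, g' = -0.6618 → ψ = 0.3306
Converged at ψ = 0.3306.
Then V = ψ·F = 0.3306·83 = 27.4 mol/h and L = F − V = 55.6 mol/h.

L = 55.6 mol/h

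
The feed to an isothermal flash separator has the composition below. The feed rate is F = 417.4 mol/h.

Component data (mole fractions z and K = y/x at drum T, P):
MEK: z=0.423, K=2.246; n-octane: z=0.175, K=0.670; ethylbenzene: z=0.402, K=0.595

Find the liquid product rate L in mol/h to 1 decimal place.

L = 150.0 mol/h

Rachford–Rice: g(V/F) = Σ zᵢ(Kᵢ−1)/(1+V/F(Kᵢ−1)) = 0.
Check two-phase: ΣzᵢKᵢ = 1.306 > 1 and Σzᵢ/Kᵢ = 1.125 > 1, so g(0) = 0.306 > 0 and g(1) = -0.125 < 0.
Iterate (Newton) starting at V/F = 0.33:
  V/F = 0.330: g = 0.1208, g' = -0.442 → V/F = 0.603
  V/F = 0.603: g = 0.0133, g' = -0.359 → V/F = 0.640
  V/F = 0.640: g = 0.0001, g' = -0.354 → V/F = 0.641
Converged at V/F = 0.641.
Then V = V/F·F = 0.6407·417.4 = 267.4 mol/h and L = F − V = 150.0 mol/h.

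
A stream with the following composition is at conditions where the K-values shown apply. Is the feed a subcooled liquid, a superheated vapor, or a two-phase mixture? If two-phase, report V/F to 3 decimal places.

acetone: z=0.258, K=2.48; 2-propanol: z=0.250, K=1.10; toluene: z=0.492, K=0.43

ΣzᵢKᵢ = 1.126; Σzᵢ/Kᵢ = 1.475.
Both exceed 1, so a two-phase solution exists.
Material balance + equilibrium reduce to Σ zᵢ(Kᵢ−1)/(1+ψ(Kᵢ−1)) = 0.
Newton iteration, ψ⁰ = 0.5:
  ψ = 0.500: g = -0.1490, g' = -0.502 → ψ = 0.203
  ψ = 0.203: g = 0.0010, g' = -0.541 → ψ = 0.205
Converged at ψ = 0.205.

two-phase, V/F = 0.205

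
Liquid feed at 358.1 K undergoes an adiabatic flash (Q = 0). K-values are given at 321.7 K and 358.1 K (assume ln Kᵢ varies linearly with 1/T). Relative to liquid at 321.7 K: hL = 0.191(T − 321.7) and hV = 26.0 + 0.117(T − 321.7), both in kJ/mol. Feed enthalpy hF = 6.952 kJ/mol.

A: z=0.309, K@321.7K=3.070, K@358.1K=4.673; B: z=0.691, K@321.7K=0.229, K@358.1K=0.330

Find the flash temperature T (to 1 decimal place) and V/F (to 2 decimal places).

T = 336.6 K, V/F = 0.17

Adiabatic flash: solve Rachford–Rice at each trial T, then check hF = ψ·hV(T) + (1−ψ)·hL(T).
  T = 321.7 K: K = (3.070, 0.229), RR gives ψ = 0.067, H_out = 1.741 kJ/mol
  T = 358.1 K: K = (4.673, 0.330), RR gives ψ = 0.273, H_out = 13.317 kJ/mol
  T = 339.9 K: K = (3.830, 0.278), RR gives ψ = 0.184, H_out = 8.003 kJ/mol
  T = 330.8 K: K = (3.440, 0.253), RR gives ψ = 0.130, H_out = 5.038 kJ/mol
  T = 335.4 K: K = (3.635, 0.265), RR gives ψ = 0.158, H_out = 6.571 kJ/mol
  T = 337.6 K: K = (3.730, 0.271), RR gives ψ = 0.171, H_out = 7.278 kJ/mol
Linear interpolation between T = 335.4 (H_out = 6.571) and T = 337.6 (H_out = 7.278) on hF = 6.952 gives T ≈ 336.6 K, at which ψ = 0.17.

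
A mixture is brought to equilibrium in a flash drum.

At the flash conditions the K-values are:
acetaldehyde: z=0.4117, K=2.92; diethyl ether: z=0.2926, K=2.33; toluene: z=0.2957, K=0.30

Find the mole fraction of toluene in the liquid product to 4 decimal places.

x_toluene = 0.7014

Material balance + equilibrium reduce to Σ zᵢ(Kᵢ−1)/(1+V/F(Kᵢ−1)) = 0.
Check two-phase: ΣzᵢKᵢ = 1.9726 > 1 and Σzᵢ/Kᵢ = 1.2522 > 1, so g(0) = 0.9726 > 0 and g(1) = -0.2522 < 0.
Newton–Raphson from V/F = 0.54:
  V/F = 0.5400: g = 0.28180, g' = -0.9157 → V/F = 0.8478
  V/F = 0.8478: g = -0.02537, g' = -1.2107 → V/F = 0.8268
  V/F = 0.8268: g = -0.00054, g' = -1.1607 → V/F = 0.8263
Converged at V/F = 0.8263.
Compositions from xᵢ = zᵢ/(1+V/F(Kᵢ−1)), yᵢ = Kᵢxᵢ:
  acetaldehyde: x = 0.1592, y = 0.4648
  diethyl ether: x = 0.1394, y = 0.3248
  toluene: x = 0.7014, y = 0.2104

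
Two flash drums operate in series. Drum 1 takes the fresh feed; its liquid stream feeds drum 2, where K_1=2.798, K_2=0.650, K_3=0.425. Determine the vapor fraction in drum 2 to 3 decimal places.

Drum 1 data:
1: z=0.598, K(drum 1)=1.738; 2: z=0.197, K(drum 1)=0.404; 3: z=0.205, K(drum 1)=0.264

V/F (drum 2) = 0.697

Drum 1:
Material balance + equilibrium reduce to Σ zᵢ(Kᵢ−1)/(1+ψ₁(Kᵢ−1)) = 0.
g(0) = ΣzᵢKᵢ − 1 = 0.173 and g(1) = 1 − Σzᵢ/Kᵢ = -0.608, so a root lies in (0, 1).
Newton iteration, ψ₁⁰ = 0.5:
  ψ₁ = 0.500: g = -0.0836, g' = -0.594 → ψ₁ = 0.359
  ψ₁ = 0.359: g = -0.0056, g' = -0.522 → ψ₁ = 0.348
Converged at ψ₁ = 0.348.
Drum-1 compositions:
  1: x = 0.476, y = 0.827
  2: x = 0.249, y = 0.100
  3: x = 0.276, y = 0.073
Drum-2 feed = drum-1 liquid: z₂ = (0.4757, 0.2486, 0.2757).
Drum 2:
Material balance + equilibrium reduce to Σ zᵢ(Kᵢ−1)/(1+ψ₂(Kᵢ−1)) = 0.
Feasibility: ΣzᵢKᵢ = 1.610, Σzᵢ/Kᵢ = 1.201 — both > 1, two phases present.
Newton–Raphson from ψ₂ = 0.5:
  ψ₂ = 0.500: g = 0.1225, g' = -0.651 → ψ₂ = 0.688
  ψ₂ = 0.688: g = 0.0054, g' = -0.610 → ψ₂ = 0.697
Converged at ψ₂ = 0.697.
  1: x = 0.211, y = 0.591
  2: x = 0.329, y = 0.214
  3: x = 0.460, y = 0.196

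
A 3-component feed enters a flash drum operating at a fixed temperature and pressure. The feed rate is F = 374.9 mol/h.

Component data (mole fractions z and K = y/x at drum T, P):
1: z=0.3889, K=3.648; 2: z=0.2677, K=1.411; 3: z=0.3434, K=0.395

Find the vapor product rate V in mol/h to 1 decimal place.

V = 304.9 mol/h

Let β = V/F and solve Σ zᵢ(Kᵢ−1)/(1+β(Kᵢ−1)) = 0.
g(0) = ΣzᵢKᵢ − 1 = 0.9321 and g(1) = 1 − Σzᵢ/Kᵢ = -0.1657, so a root lies in (0, 1).
Newton–Raphson from β = 0.47:
  β = 0.4700: g = 0.26071, g' = -0.8185 → β = 0.7885
  β = 0.7885: g = 0.01928, g' = -0.7714 → β = 0.8135
  β = 0.8135: g = -0.00019, g' = -0.7869 → β = 0.8133
Converged at β = 0.8133.
Then V = β·F = 0.8133·374.9 = 304.9 mol/h and L = F − V = 70.0 mol/h.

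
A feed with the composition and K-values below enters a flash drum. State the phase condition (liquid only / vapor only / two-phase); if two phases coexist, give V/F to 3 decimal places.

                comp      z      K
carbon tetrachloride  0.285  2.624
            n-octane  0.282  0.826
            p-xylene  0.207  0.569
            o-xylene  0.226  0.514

ΣzᵢKᵢ = 1.215; Σzᵢ/Kᵢ = 1.254.
Both exceed 1, so a two-phase solution exists.
Newton iteration, ψ⁰ = 0.5:
  ψ = 0.500: g = -0.0571, g' = -0.395 → ψ = 0.355
  ψ = 0.355: g = 0.0031, g' = -0.444 → ψ = 0.362
Converged at ψ = 0.362.

two-phase, V/F = 0.362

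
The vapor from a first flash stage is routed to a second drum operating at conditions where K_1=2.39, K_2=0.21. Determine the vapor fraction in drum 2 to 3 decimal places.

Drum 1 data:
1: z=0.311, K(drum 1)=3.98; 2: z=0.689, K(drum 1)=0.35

V/F (drum 2) = 0.695

Drum 1:
Let ψ₁ = V/F and solve Σ zᵢ(Kᵢ−1)/(1+ψ₁(Kᵢ−1)) = 0.
g(0) = ΣzᵢKᵢ − 1 = 0.479 and g(1) = 1 − Σzᵢ/Kᵢ = -1.047, so a root lies in (0, 1).
Binary case is linear: z₁(K₁−1)(1+ψ₁(K₂−1)) + z₂(K₂−1)(1+ψ₁(K₁−1)) = 0
⇒ ψ₁ = [z₁(K₁−1)+z₂(K₂−1)] / [−(K₁−1)(K₂−1)] = 0.4789/1.9370 = 0.247
Drum-1 compositions:
  1: x = 0.179, y = 0.713
  2: x = 0.821, y = 0.287
Drum-2 feed = drum-1 vapor: z₂ = (0.7127, 0.2873).
Drum 2:
Material balance + equilibrium reduce to Σ zᵢ(Kᵢ−1)/(1+ψ₂(Kᵢ−1)) = 0.
Check two-phase: ΣzᵢKᵢ = 1.764 > 1 and Σzᵢ/Kᵢ = 1.666 > 1, so g(0) = 0.764 > 0 and g(1) = -0.666 < 0.
Binary case is linear: z₁(K₁−1)(1+ψ₂(K₂−1)) + z₂(K₂−1)(1+ψ₂(K₁−1)) = 0
⇒ ψ₂ = [z₁(K₁−1)+z₂(K₂−1)] / [−(K₁−1)(K₂−1)] = 0.7636/1.0981 = 0.695
  1: x = 0.362, y = 0.866
  2: x = 0.638, y = 0.134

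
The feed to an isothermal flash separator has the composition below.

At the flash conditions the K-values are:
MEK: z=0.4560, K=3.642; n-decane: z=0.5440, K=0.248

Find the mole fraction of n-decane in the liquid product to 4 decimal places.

x_n-decane = 0.7784

Material balance + equilibrium reduce to Σ zᵢ(Kᵢ−1)/(1+β(Kᵢ−1)) = 0.
Check two-phase: ΣzᵢKᵢ = 1.7957 > 1 and Σzᵢ/Kᵢ = 2.3188 > 1, so g(0) = 0.7957 > 0 and g(1) = -1.3188 < 0.
Binary case is linear: z₁(K₁−1)(1+β(K₂−1)) + z₂(K₂−1)(1+β(K₁−1)) = 0
⇒ β = [z₁(K₁−1)+z₂(K₂−1)] / [−(K₁−1)(K₂−1)] = 0.79566/1.98678 = 0.4005
Compositions from xᵢ = zᵢ/(1+β(Kᵢ−1)), yᵢ = Kᵢxᵢ:
  MEK: x = 0.2216, y = 0.8069
  n-decane: x = 0.7784, y = 0.1931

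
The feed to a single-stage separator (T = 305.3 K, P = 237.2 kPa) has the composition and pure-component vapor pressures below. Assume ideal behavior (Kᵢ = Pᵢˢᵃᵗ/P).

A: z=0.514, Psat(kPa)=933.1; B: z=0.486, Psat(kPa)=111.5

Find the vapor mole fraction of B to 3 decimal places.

Raoult's law: Kᵢ = Pᵢˢᵃᵗ/P = Pᵢˢᵃᵗ/237.2.
  K_A = 933.1/237.2 = 3.93381, K_B = 111.5/237.2 = 0.47007
Material balance + equilibrium reduce to Σ zᵢ(Kᵢ−1)/(1+β(Kᵢ−1)) = 0.
g(0) = ΣzᵢKᵢ − 1 = 1.250 and g(1) = 1 − Σzᵢ/Kᵢ = -0.165, so a root lies in (0, 1).
Binary case is linear: z₁(K₁−1)(1+β(K₂−1)) + z₂(K₂−1)(1+β(K₁−1)) = 0
⇒ β = [z₁(K₁−1)+z₂(K₂−1)] / [−(K₁−1)(K₂−1)] = 1.2504/1.5547 = 0.804
Compositions from xᵢ = zᵢ/(1+β(Kᵢ−1)), yᵢ = Kᵢxᵢ:
  A: x = 0.153, y = 0.602
  B: x = 0.847, y = 0.398

y_B = 0.398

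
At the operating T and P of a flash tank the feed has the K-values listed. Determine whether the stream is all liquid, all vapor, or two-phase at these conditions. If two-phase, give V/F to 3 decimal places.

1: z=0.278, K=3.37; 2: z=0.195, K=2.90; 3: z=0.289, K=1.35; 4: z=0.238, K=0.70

ΣzᵢKᵢ = 2.059; Σzᵢ/Kᵢ = 0.704.
Since Σzᵢ/Kᵢ < 1 the mixture is above its dew point — single vapor phase.

all vapor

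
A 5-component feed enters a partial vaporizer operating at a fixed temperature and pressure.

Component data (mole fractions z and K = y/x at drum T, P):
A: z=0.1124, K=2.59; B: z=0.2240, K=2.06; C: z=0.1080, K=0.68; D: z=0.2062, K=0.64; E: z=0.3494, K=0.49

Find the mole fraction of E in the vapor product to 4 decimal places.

y_E = 0.1943

Material balance + equilibrium reduce to Σ zᵢ(Kᵢ−1)/(1+β(Kᵢ−1)) = 0.
Feasibility: ΣzᵢKᵢ = 1.1292, Σzᵢ/Kᵢ = 1.3462 — both > 1, two phases present.
Iterate (Newton) starting at β = 0.46:
  β = 0.4600: g = -0.09947, g' = -0.4172 → β = 0.2216
  β = 0.2216: g = 0.00566, g' = -0.4803 → β = 0.2334
  β = 0.2334: g = 0.00003, g' = -0.4748 → β = 0.2335
Converged at β = 0.2335.
Compositions from xᵢ = zᵢ/(1+β(Kᵢ−1)), yᵢ = Kᵢxᵢ:
  A: x = 0.0820, y = 0.2123
  B: x = 0.1796, y = 0.3699
  C: x = 0.1167, y = 0.0794
  D: x = 0.2251, y = 0.1441
  E: x = 0.3966, y = 0.1943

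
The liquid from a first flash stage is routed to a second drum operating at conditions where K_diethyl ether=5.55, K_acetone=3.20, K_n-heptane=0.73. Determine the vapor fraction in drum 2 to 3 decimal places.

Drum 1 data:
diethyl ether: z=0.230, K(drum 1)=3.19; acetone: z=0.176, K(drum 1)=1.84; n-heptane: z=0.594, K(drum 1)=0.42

V/F (drum 2) = 0.793

Drum 1:
Rachford–Rice: g(ψ₁) = Σ zᵢ(Kᵢ−1)/(1+ψ₁(Kᵢ−1)) = 0.
Feasibility: ΣzᵢKᵢ = 1.307, Σzᵢ/Kᵢ = 1.582 — both > 1, two phases present.
Iterate (Newton) starting at ψ₁ = 0.52:
  ψ₁ = 0.520: g = -0.1549, g' = -0.711 → ψ₁ = 0.302
  ψ₁ = 0.302: g = 0.0033, g' = -0.772 → ψ₁ = 0.306
Converged at ψ₁ = 0.306.
Drum-1 compositions:
  diethyl ether: x = 0.138, y = 0.439
  acetone: x = 0.140, y = 0.258
  n-heptane: x = 0.722, y = 0.303
Drum-2 feed = drum-1 liquid: z₂ = (0.1376, 0.1400, 0.7224).
Drum 2:
Rachford–Rice: g(ψ₂) = Σ zᵢ(Kᵢ−1)/(1+ψ₂(Kᵢ−1)) = 0.
Feasibility: ΣzᵢKᵢ = 1.739, Σzᵢ/Kᵢ = 1.058 — both > 1, two phases present.
Iterate (Newton) starting at ψ₂ = 0.5:
  ψ₂ = 0.500: g = 0.1124, g' = -0.490 → ψ₂ = 0.729
  ψ₂ = 0.729: g = 0.0203, g' = -0.334 → ψ₂ = 0.790
  ψ₂ = 0.790: g = 0.0008, g' = -0.310 → ψ₂ = 0.793
Converged at ψ₂ = 0.793.
  diethyl ether: x = 0.030, y = 0.166
  acetone: x = 0.051, y = 0.163
  n-heptane: x = 0.919, y = 0.671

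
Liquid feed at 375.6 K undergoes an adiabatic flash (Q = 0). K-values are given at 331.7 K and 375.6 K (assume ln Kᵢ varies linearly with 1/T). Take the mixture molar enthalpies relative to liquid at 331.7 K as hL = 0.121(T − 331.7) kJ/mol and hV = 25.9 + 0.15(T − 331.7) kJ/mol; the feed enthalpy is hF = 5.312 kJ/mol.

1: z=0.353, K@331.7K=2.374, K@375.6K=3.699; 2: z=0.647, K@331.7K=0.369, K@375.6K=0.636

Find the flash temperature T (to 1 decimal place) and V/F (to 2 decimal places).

T = 338.1 K, V/F = 0.17

Adiabatic flash: solve Rachford–Rice at each trial T, then check hF = ψ·hV(T) + (1−ψ)·hL(T).
  T = 331.7 K: K = (2.374, 0.369), RR gives ψ = 0.089, H_out = 2.293 kJ/mol
  T = 375.6 K: K = (3.699, 0.636), RR gives ψ = 0.730, H_out = 25.150 kJ/mol
  T = 353.6 K: K = (3.003, 0.492), RR gives ψ = 0.372, H_out = 12.531 kJ/mol
  T = 342.6 K: K = (2.679, 0.428), RR gives ψ = 0.232, H_out = 7.391 kJ/mol
  T = 337.1 K: K = (2.523, 0.398), RR gives ψ = 0.161, H_out = 4.851 kJ/mol
  T = 339.9 K: K = (2.602, 0.413), RR gives ψ = 0.197, H_out = 6.148 kJ/mol
  T = 338.5 K: K = (2.562, 0.405), RR gives ψ = 0.179, H_out = 5.501 kJ/mol
Linear interpolation between T = 337.1 (H_out = 4.851) and T = 338.5 (H_out = 5.501) on hF = 5.312 gives T ≈ 338.1 K, at which ψ = 0.17.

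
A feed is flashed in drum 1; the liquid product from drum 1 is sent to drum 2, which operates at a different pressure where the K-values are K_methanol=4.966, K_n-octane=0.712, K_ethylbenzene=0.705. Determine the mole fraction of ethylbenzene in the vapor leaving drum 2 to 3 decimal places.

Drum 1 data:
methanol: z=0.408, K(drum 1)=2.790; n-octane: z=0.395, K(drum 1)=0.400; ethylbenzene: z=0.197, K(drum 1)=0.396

y_ethylbenzene (drum 2) = 0.220

Drum 1:
Let ψ₁ = V/F and solve Σ zᵢ(Kᵢ−1)/(1+ψ₁(Kᵢ−1)) = 0.
g(0) = ΣzᵢKᵢ − 1 = 0.374 and g(1) = 1 − Σzᵢ/Kᵢ = -0.631, so a root lies in (0, 1).
Iterate (Newton) starting at ψ₁ = 0.5:
  ψ₁ = 0.500: g = -0.1236, g' = -0.802 → ψ₁ = 0.346
  ψ₁ = 0.346: g = 0.0017, g' = -0.840 → ψ₁ = 0.348
Converged at ψ₁ = 0.348.
Drum-1 compositions:
  methanol: x = 0.251, y = 0.702
  n-octane: x = 0.499, y = 0.200
  ethylbenzene: x = 0.249, y = 0.099
Drum-2 feed = drum-1 liquid: z₂ = (0.2515, 0.4992, 0.2494).
Drum 2:
Material balance + equilibrium reduce to Σ zᵢ(Kᵢ−1)/(1+ψ₂(Kᵢ−1)) = 0.
g(0) = ΣzᵢKᵢ − 1 = 0.780 and g(1) = 1 − Σzᵢ/Kᵢ = -0.105, so a root lies in (0, 1).
Iterate (Newton) starting at ψ₂ = 0.5:
  ψ₂ = 0.500: g = 0.0801, g' = -0.531 → ψ₂ = 0.651
  ψ₂ = 0.651: g = 0.0105, g' = -0.404 → ψ₂ = 0.677
Converged at ψ₂ = 0.677.
  methanol: x = 0.068, y = 0.339
  n-octane: x = 0.620, y = 0.442
  ethylbenzene: x = 0.312, y = 0.220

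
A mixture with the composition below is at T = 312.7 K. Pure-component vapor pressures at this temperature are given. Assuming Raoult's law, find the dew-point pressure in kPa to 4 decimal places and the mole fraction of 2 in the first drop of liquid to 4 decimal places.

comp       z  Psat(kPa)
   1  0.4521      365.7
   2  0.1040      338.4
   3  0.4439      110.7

Pdew = 180.0658 kPa, x_2 = 0.0553

At the dew point ψ → 1, so Σzᵢ/Kᵢ = 1 with Kᵢ = Pᵢˢᵃᵗ/P ⇒ 1/P = Σzᵢ/Pᵢˢᵃᵗ.
1/P = 0.4521/365.7 + 0.1040/338.4 + 0.4439/110.7 = 0.0055535 ⇒ P = 180.0658 kPa
xᵢ = zᵢP/Pᵢˢᵃᵗ ⇒ x_2 = 0.1040·180.0658/338.4 = 0.0553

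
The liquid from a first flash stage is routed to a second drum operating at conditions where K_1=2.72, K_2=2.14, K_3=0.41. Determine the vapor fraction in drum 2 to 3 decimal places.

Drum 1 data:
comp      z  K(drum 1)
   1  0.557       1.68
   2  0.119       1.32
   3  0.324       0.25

V/F (drum 2) = 0.652

Drum 1:
Rachford–Rice: g(ψ₁) = Σ zᵢ(Kᵢ−1)/(1+ψ₁(Kᵢ−1)) = 0.
g(0) = ΣzᵢKᵢ − 1 = 0.174 and g(1) = 1 − Σzᵢ/Kᵢ = -0.718, so a root lies in (0, 1).
Newton iteration, ψ₁⁰ = 0.44:
  ψ₁ = 0.440: g = -0.0378, g' = -0.568 → ψ₁ = 0.373
  ψ₁ = 0.373: g = -0.0015, g' = -0.525 → ψ₁ = 0.371
Converged at ψ₁ = 0.371.
Drum-1 compositions:
  1: x = 0.445, y = 0.747
  2: x = 0.106, y = 0.140
  3: x = 0.449, y = 0.112
Drum-2 feed = drum-1 liquid: z₂ = (0.4449, 0.1064, 0.4487).
Drum 2:
Let ψ₂ = V/F and solve Σ zᵢ(Kᵢ−1)/(1+ψ₂(Kᵢ−1)) = 0.
Feasibility: ΣzᵢKᵢ = 1.622, Σzᵢ/Kᵢ = 1.308 — both > 1, two phases present.
Newton–Raphson from ψ₂ = 0.5:
  ψ₂ = 0.500: g = 0.1131, g' = -0.751 → ψ₂ = 0.651
  ψ₂ = 0.651: g = 0.0010, g' = -0.750 → ψ₂ = 0.652
Converged at ψ₂ = 0.652.
  1: x = 0.210, y = 0.570
  2: x = 0.061, y = 0.131
  3: x = 0.729, y = 0.299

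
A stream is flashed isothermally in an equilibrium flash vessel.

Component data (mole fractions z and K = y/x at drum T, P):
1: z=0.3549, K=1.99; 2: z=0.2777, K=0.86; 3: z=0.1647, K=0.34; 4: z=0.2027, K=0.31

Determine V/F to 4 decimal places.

Material balance + equilibrium reduce to Σ zᵢ(Kᵢ−1)/(1+V/F(Kᵢ−1)) = 0.
Check two-phase: ΣzᵢKᵢ = 1.0639 > 1 and Σzᵢ/Kᵢ = 1.6395 > 1, so g(0) = 0.0639 > 0 and g(1) = -0.6395 < 0.
Iterate (Newton) starting at V/F = 0.5:
  V/F = 0.5000: g = -0.18256, g' = -0.5467 → V/F = 0.1661
  V/F = 0.1661: g = -0.01810, g' = -0.4758 → V/F = 0.1280
  V/F = 0.1280: g = 0.00010, g' = -0.4813 → V/F = 0.1282
Converged at V/F = 0.1282.

V/F = 0.1282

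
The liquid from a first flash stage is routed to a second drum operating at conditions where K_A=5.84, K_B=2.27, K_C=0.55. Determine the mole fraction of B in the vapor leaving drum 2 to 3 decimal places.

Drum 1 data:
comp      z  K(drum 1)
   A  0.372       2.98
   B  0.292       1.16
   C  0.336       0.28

y_B (drum 2) = 0.317

Drum 1:
Material balance + equilibrium reduce to Σ zᵢ(Kᵢ−1)/(1+ψ₁(Kᵢ−1)) = 0.
Feasibility: ΣzᵢKᵢ = 1.541, Σzᵢ/Kᵢ = 1.577 — both > 1, two phases present.
Newton–Raphson from ψ₁ = 0.5:
  ψ₁ = 0.500: g = 0.0354, g' = -0.800 → ψ₁ = 0.544
Converged at ψ₁ = 0.544.
Drum-1 compositions:
  A: x = 0.179, y = 0.534
  B: x = 0.269, y = 0.312
  C: x = 0.552, y = 0.155
Drum-2 feed = drum-1 liquid: z₂ = (0.1791, 0.2686, 0.5523).
Drum 2:
Rachford–Rice: g(ψ₂) = Σ zᵢ(Kᵢ−1)/(1+ψ₂(Kᵢ−1)) = 0.
Check two-phase: ΣzᵢKᵢ = 1.960 > 1 and Σzᵢ/Kᵢ = 1.153 > 1, so g(0) = 0.960 > 0 and g(1) = -0.153 < 0.
Newton–Raphson from ψ₂ = 0.49:
  ψ₂ = 0.490: g = 0.1486, g' = -0.718 → ψ₂ = 0.697
  ψ₂ = 0.697: g = 0.0171, g' = -0.579 → ψ₂ = 0.727
Converged at ψ₂ = 0.727.
  A: x = 0.040, y = 0.232
  B: x = 0.140, y = 0.317
  C: x = 0.821, y = 0.451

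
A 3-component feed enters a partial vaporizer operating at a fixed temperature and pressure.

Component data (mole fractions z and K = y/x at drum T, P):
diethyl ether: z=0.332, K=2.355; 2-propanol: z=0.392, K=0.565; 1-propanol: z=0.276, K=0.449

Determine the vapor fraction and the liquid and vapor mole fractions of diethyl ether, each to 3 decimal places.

ψ = 0.193, x_diethyl ether = 0.263, y_diethyl ether = 0.619

Material balance + equilibrium reduce to Σ zᵢ(Kᵢ−1)/(1+ψ(Kᵢ−1)) = 0.
Check two-phase: ΣzᵢKᵢ = 1.127 > 1 and Σzᵢ/Kᵢ = 1.449 > 1, so g(0) = 0.127 > 0 and g(1) = -0.449 < 0.
Newton iteration, ψ⁰ = 0.5:
  ψ = 0.500: g = -0.1596, g' = -0.497 → ψ = 0.179
  ψ = 0.179: g = 0.0084, g' = -0.585 → ψ = 0.193
Converged at ψ = 0.193.
Compositions from xᵢ = zᵢ/(1+ψ(Kᵢ−1)), yᵢ = Kᵢxᵢ:
  diethyl ether: x = 0.263, y = 0.619
  2-propanol: x = 0.428, y = 0.242
  1-propanol: x = 0.309, y = 0.139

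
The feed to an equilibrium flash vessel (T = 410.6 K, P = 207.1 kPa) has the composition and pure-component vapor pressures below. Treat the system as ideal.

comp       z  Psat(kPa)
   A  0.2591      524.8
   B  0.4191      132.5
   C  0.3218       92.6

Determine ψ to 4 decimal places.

Raoult's law: Kᵢ = Pᵢˢᵃᵗ/P = Pᵢˢᵃᵗ/207.1.
  K_A = 524.8/207.1 = 2.534042, K_B = 132.5/207.1 = 0.639788, K_C = 92.6/207.1 = 0.447127
Material balance + equilibrium reduce to Σ zᵢ(Kᵢ−1)/(1+ψ(Kᵢ−1)) = 0.
Check two-phase: ΣzᵢKᵢ = 1.0686 > 1 and Σzᵢ/Kᵢ = 1.4770 > 1, so g(0) = 0.0686 > 0 and g(1) = -0.4770 < 0.
Newton–Raphson from ψ = 0.52:
  ψ = 0.5200: g = -0.21436, g' = -0.4648 → ψ = 0.0588
  ψ = 0.0588: g = 0.02648, g' = -0.6749 → ψ = 0.0980
  ψ = 0.0980: g = 0.00093, g' = -0.6292 → ψ = 0.0995
Converged at ψ = 0.0995.

ψ = 0.0995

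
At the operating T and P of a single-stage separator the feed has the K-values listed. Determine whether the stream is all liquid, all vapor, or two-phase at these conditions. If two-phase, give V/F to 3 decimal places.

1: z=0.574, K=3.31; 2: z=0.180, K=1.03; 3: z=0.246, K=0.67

all vapor

ΣzᵢKᵢ = 2.250; Σzᵢ/Kᵢ = 0.715.
Since Σzᵢ/Kᵢ < 1 the mixture is above its dew point — single vapor phase.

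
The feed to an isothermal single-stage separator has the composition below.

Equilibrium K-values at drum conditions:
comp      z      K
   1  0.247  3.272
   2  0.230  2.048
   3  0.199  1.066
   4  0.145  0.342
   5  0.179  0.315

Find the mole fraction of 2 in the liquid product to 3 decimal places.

x_2 = 0.137

Material balance + equilibrium reduce to Σ zᵢ(Kᵢ−1)/(1+V/F(Kᵢ−1)) = 0.
Check two-phase: ΣzᵢKᵢ = 1.597 > 1 and Σzᵢ/Kᵢ = 1.367 > 1, so g(0) = 0.597 > 0 and g(1) = -0.367 < 0.
Newton–Raphson from V/F = 0.5:
  V/F = 0.500: g = 0.1049, g' = -0.723 → V/F = 0.645
  V/F = 0.645: g = -0.0015, g' = -0.760 → V/F = 0.643
Converged at V/F = 0.643.
Compositions from xᵢ = zᵢ/(1+V/F(Kᵢ−1)), yᵢ = Kᵢxᵢ:
  1: x = 0.100, y = 0.328
  2: x = 0.137, y = 0.281
  3: x = 0.191, y = 0.203
  4: x = 0.251, y = 0.086
  5: x = 0.320, y = 0.101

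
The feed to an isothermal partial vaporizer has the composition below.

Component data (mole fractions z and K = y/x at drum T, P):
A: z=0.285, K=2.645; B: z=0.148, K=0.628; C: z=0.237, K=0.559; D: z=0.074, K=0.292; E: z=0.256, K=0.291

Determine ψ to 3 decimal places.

ψ = 0.081

Let ψ = V/F and solve Σ zᵢ(Kᵢ−1)/(1+ψ(Kᵢ−1)) = 0.
g(0) = ΣzᵢKᵢ − 1 = 0.075 and g(1) = 1 − Σzᵢ/Kᵢ = -0.901, so a root lies in (0, 1).
Newton iteration, ψ⁰ = 0.5:
  ψ = 0.500: g = -0.3068, g' = -0.737 → ψ = 0.084
  ψ = 0.084: g = -0.0018, g' = -0.855 → ψ = 0.081
Converged at ψ = 0.081.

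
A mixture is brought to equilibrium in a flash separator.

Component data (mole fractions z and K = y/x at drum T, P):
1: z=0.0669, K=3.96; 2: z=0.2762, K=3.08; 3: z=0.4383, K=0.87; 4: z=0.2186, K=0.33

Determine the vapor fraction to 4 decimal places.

ψ = 0.6338

Rachford–Rice: g(ψ) = Σ zᵢ(Kᵢ−1)/(1+ψ(Kᵢ−1)) = 0.
Feasibility: ΣzᵢKᵢ = 1.5691, Σzᵢ/Kᵢ = 1.2728 — both > 1, two phases present.
Newton–Raphson from ψ = 0.58:
  ψ = 0.5800: g = 0.03209, g' = -0.5961 → ψ = 0.6338
Converged at ψ = 0.6338.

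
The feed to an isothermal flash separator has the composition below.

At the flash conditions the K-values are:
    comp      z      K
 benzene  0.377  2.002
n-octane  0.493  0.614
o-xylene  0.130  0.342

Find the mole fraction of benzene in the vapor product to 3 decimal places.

y_benzene = 0.617

Rachford–Rice: g(V/F) = Σ zᵢ(Kᵢ−1)/(1+V/F(Kᵢ−1)) = 0.
Feasibility: ΣzᵢKᵢ = 1.102, Σzᵢ/Kᵢ = 1.371 — both > 1, two phases present.
Newton–Raphson from V/F = 0.31:
  V/F = 0.310: g = -0.0354, g' = -0.404 → V/F = 0.222
  V/F = 0.222: g = 0.0006, g' = -0.418 → V/F = 0.224
Converged at V/F = 0.224.
Compositions from xᵢ = zᵢ/(1+V/F(Kᵢ−1)), yᵢ = Kᵢxᵢ:
  benzene: x = 0.308, y = 0.617
  n-octane: x = 0.540, y = 0.331
  o-xylene: x = 0.152, y = 0.052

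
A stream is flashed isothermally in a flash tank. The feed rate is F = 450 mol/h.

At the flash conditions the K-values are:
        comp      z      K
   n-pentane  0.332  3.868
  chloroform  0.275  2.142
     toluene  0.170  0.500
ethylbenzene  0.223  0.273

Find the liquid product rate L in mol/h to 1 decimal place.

Let ψ = V/F and solve Σ zᵢ(Kᵢ−1)/(1+ψ(Kᵢ−1)) = 0.
Feasibility: ΣzᵢKᵢ = 2.019, Σzᵢ/Kᵢ = 1.371 — both > 1, two phases present.
Iterate (Newton) starting at ψ = 0.34:
  ψ = 0.340: g = 0.3905, g' = -1.156 → ψ = 0.678
  ψ = 0.678: g = 0.0522, g' = -0.984 → ψ = 0.731
  ψ = 0.731: g = -0.0012, g' = -1.034 → ψ = 0.730
Converged at ψ = 0.730.
Then V = ψ·F = 0.7297·450 = 328.4 mol/h and L = F − V = 121.6 mol/h.

L = 121.6 mol/h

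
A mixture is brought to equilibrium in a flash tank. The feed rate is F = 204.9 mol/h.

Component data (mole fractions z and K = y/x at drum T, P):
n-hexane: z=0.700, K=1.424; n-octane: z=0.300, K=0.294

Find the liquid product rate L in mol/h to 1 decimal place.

Material balance + equilibrium reduce to Σ zᵢ(Kᵢ−1)/(1+ψ(Kᵢ−1)) = 0.
g(0) = ΣzᵢKᵢ − 1 = 0.085 and g(1) = 1 − Σzᵢ/Kᵢ = -0.512, so a root lies in (0, 1).
Binary case is linear: z₁(K₁−1)(1+ψ(K₂−1)) + z₂(K₂−1)(1+ψ(K₁−1)) = 0
⇒ ψ = [z₁(K₁−1)+z₂(K₂−1)] / [−(K₁−1)(K₂−1)] = 0.0850/0.2993 = 0.284
Then V = ψ·F = 0.2840·204.9 = 58.2 mol/h and L = F − V = 146.7 mol/h.

L = 146.7 mol/h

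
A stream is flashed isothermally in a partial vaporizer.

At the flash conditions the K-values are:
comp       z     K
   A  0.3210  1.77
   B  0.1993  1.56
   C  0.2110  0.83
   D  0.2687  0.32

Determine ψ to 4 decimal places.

ψ = 0.3762

Rachford–Rice: g(ψ) = Σ zᵢ(Kᵢ−1)/(1+ψ(Kᵢ−1)) = 0.
Check two-phase: ΣzᵢKᵢ = 1.1402 > 1 and Σzᵢ/Kᵢ = 1.4030 > 1, so g(0) = 0.1402 > 0 and g(1) = -0.4030 < 0.
Iterate (Newton) starting at ψ = 0.5:
  ψ = 0.5000: g = -0.05039, g' = -0.4299 → ψ = 0.3828
  ψ = 0.3828: g = -0.00257, g' = -0.3900 → ψ = 0.3762
Converged at ψ = 0.3762.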